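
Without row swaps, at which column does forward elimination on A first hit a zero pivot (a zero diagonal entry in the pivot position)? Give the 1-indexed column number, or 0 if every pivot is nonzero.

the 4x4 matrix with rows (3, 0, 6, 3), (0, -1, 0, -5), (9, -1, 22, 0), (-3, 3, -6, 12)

first zero-pivot column = 4

Naive forward elimination:
R3 <- R3 - (3)*R1:  [  0  -1   4  -9 ]
R4 <- R4 - (-1)*R1:  [  0   3   0  15 ]
R3 <- R3 - (1)*R2:  [  0   0   4  -4 ]
R4 <- R4 - (-3)*R2:  [ 0  0  0  0 ]
Matrix at this point:
[ 3   0  6   3 ]
[ 0  -1  0  -5 ]
[ 0   0  4  -4 ]
[ 0   0  0   0 ]
Pivot entry (4,4) in the last row is zero and there are no rows below to swap with -> zero pivot in column 4 (A is singular).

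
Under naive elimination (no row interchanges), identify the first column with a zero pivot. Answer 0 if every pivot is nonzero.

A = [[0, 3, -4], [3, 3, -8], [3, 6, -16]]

first zero-pivot column = 1

Naive forward elimination:
Pivot entry (1,1) is zero but row 2 has 3 in column 1 -> naive elimination stops; a row interchange (e.g. R1 <-> R2) would be required here.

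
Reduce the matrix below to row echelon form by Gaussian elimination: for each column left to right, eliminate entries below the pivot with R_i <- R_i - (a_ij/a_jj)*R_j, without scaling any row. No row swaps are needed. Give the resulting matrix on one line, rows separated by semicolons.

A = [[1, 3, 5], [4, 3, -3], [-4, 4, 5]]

Forward elimination:
R2 <- R2 - (4)*R1:  [   0   -9  -23 ]
R3 <- R3 - (-4)*R1:  [  0  16  25 ]
R3 <- R3 - (-16/9)*R2:  [      0       0  -143/9 ]
Row echelon form:
[ 1   3       5 ]
[ 0  -9     -23 ]
[ 0   0  -143/9 ]

REF = [1 3 5; 0 -9 -23; 0 0 -143/9]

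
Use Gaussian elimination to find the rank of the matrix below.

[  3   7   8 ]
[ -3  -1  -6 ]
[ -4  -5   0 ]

rank(A) = 3

Row reduction:
R2 <- R2 - (-1)*R1:  [ 0  6  2 ]
R3 <- R3 - (-4/3)*R1:  [    0  13/3  32/3 ]
R3 <- R3 - (13/18)*R2:  [    0     0  83/9 ]
Row echelon form:
[ 3  7     8 ]
[ 0  6     2 ]
[ 0  0  83/9 ]
Nonzero rows / pivot columns: 3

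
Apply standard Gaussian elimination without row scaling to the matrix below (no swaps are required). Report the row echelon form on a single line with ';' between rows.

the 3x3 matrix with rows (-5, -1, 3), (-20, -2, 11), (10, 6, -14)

Forward elimination:
R2 <- R2 - (4)*R1:  [  0   2  -1 ]
R3 <- R3 - (-2)*R1:  [  0   4  -8 ]
R3 <- R3 - (2)*R2:  [  0   0  -6 ]
Row echelon form:
[ -5  -1   3 ]
[  0   2  -1 ]
[  0   0  -6 ]

REF = [-5 -1 3; 0 2 -1; 0 0 -6]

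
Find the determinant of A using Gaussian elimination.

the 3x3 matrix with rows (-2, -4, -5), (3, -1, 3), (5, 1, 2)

Forward elimination:
R2 <- R2 - (-3/2)*R1:  [    0    -7  -9/2 ]
R3 <- R3 - (-5/2)*R1:  [     0     -9  -21/2 ]
R3 <- R3 - (9/7)*R2:  [     0      0  -33/7 ]
Upper-triangular form:
[ -2  -4     -5 ]
[  0  -7   -9/2 ]
[  0   0  -33/7 ]
det(A) = (-1)^0 * (-2) * (-7) * (-33/7) = -66  (0 row swaps -> sign +1)

det(A) = -66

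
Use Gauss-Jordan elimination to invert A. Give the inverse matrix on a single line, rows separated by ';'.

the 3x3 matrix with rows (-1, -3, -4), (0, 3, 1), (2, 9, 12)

Gauss-Jordan on [A | I]:
R1 <- (1/-1)*R1:  [  1   3   4  |  -1   0   0 ]
R3 <- R3 - (2)*R1:  [ 0  3  4  |  2  0  1 ]
R2 <- (1/3)*R2:  [   0    1  1/3  |    0  1/3    0 ]
R1 <- R1 - (3)*R2:  [  1   0   3  |  -1  -1   0 ]
R3 <- R3 - (3)*R2:  [  0   0   3  |   2  -1   1 ]
R3 <- (1/3)*R3:  [    0     0     1  |   2/3  -1/3   1/3 ]
R1 <- R1 - (3)*R3:  [  1   0   0  |  -3   0  -1 ]
R2 <- R2 - (1/3)*R3:  [    0     1     0  |  -2/9   4/9  -1/9 ]
Right block of [I | A^{-1}] is the inverse:
[   -3     0    -1 ]
[ -2/9   4/9  -1/9 ]
[  2/3  -1/3   1/3 ]

inverse = [-3 0 -1; -2/9 4/9 -1/9; 2/3 -1/3 1/3]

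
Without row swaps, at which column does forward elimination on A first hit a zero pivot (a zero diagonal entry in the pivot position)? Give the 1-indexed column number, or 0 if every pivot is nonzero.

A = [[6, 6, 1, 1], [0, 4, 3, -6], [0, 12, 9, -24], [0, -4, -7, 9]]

first zero-pivot column = 3

Naive forward elimination:
R3 <- R3 - (3)*R2:  [  0   0   0  -6 ]
R4 <- R4 - (-1)*R2:  [  0   0  -4   3 ]
Matrix at this point:
[ 6  6   1   1 ]
[ 0  4   3  -6 ]
[ 0  0   0  -6 ]
[ 0  0  -4   3 ]
Pivot entry (3,3) is zero but row 4 has -4 in column 3 -> naive elimination stops; a row interchange (e.g. R3 <-> R4) would be required here.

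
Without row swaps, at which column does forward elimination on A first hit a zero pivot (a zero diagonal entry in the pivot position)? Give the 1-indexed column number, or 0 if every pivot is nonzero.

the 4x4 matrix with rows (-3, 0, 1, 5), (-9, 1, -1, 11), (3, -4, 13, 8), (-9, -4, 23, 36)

first zero-pivot column = 0

Naive forward elimination:
R2 <- R2 - (3)*R1:  [  0   1  -4  -4 ]
R3 <- R3 - (-1)*R1:  [  0  -4  14  13 ]
R4 <- R4 - (3)*R1:  [  0  -4  20  21 ]
R3 <- R3 - (-4)*R2:  [  0   0  -2  -3 ]
R4 <- R4 - (-4)*R2:  [ 0  0  4  5 ]
R4 <- R4 - (-2)*R3:  [  0   0   0  -1 ]
All pivots nonzero; naive elimination completes without hitting a zero pivot.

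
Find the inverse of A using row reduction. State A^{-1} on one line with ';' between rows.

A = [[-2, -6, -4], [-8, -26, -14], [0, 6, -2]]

Gauss-Jordan on [A | I]:
R1 <- (1/-2)*R1:  [    1     3     2  |  -1/2     0     0 ]
R2 <- R2 - (-8)*R1:  [  0  -2   2  |  -4   1   0 ]
R2 <- (1/-2)*R2:  [    0     1    -1  |     2  -1/2     0 ]
R1 <- R1 - (3)*R2:  [     1      0      5  |  -13/2    3/2      0 ]
R3 <- R3 - (6)*R2:  [   0    0    4  |  -12    3    1 ]
R3 <- (1/4)*R3:  [   0    0    1  |   -3  3/4  1/4 ]
R1 <- R1 - (5)*R3:  [    1     0     0  |  17/2  -9/4  -5/4 ]
R2 <- R2 - (-1)*R3:  [   0    1    0  |   -1  1/4  1/4 ]
Right block of [I | A^{-1}] is the inverse:
[ 17/2  -9/4  -5/4 ]
[   -1   1/4   1/4 ]
[   -3   3/4   1/4 ]

inverse = [17/2 -9/4 -5/4; -1 1/4 1/4; -3 3/4 1/4]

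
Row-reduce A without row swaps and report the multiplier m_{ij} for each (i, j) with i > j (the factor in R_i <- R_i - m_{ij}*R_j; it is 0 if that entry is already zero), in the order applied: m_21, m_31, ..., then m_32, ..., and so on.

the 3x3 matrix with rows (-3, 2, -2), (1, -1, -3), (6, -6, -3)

Forward elimination:
R2 <- R2 - (-1/3)*R1:  [     0   -1/3  -11/3 ]
R3 <- R3 - (-2)*R1:  [  0  -2  -7 ]
R3 <- R3 - (6)*R2:  [  0   0  15 ]
Multipliers (in order of application): m_{21} = -1/3, m_{31} = -2, m_{32} = 6

multipliers: -1/3, -2, 6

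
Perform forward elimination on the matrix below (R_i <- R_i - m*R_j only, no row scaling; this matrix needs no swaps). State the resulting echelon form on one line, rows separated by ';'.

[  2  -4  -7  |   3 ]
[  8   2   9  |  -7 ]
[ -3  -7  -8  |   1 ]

Forward elimination:
R2 <- R2 - (4)*R1:  [   0   18   37  -19 ]
R3 <- R3 - (-3/2)*R1:  [     0    -13  -37/2   11/2 ]
R3 <- R3 - (-13/18)*R2:  [     0      0   74/9  -74/9 ]
Row echelon form:
[ 2  -4    -7  |      3 ]
[ 0  18    37  |    -19 ]
[ 0   0  74/9  |  -74/9 ]

REF = [2 -4 -7 3; 0 18 37 -19; 0 0 74/9 -74/9]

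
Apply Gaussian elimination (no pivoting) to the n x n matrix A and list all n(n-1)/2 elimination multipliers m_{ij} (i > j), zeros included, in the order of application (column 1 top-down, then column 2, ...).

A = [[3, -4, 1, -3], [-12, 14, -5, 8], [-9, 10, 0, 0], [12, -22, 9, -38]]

Forward elimination:
R2 <- R2 - (-4)*R1:  [  0  -2  -1  -4 ]
R3 <- R3 - (-3)*R1:  [  0  -2   3  -9 ]
R4 <- R4 - (4)*R1:  [   0   -6    5  -26 ]
R3 <- R3 - (1)*R2:  [  0   0   4  -5 ]
R4 <- R4 - (3)*R2:  [   0    0    8  -14 ]
R4 <- R4 - (2)*R3:  [  0   0   0  -4 ]
Multipliers (in order of application): m_{21} = -4, m_{31} = -3, m_{41} = 4, m_{32} = 1, m_{42} = 3, m_{43} = 2

multipliers: -4, -3, 4, 1, 3, 2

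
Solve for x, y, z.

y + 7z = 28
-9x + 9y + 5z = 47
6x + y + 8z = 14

Forward elimination on [A|b]:
R1 <-> R2   (pivot in column 1 was zero)
[ -9  9  5  47 ]
[  0  1  7  28 ]
[  6  1  8  14 ]
R3 <- R3 - (-2/3)*R1:  [     0      7   34/3  136/3 ]
R3 <- R3 - (7)*R2:  [      0       0  -113/3  -452/3 ]
Row echelon form:
[ -9  9       5  |      47 ]
[  0  1       7  |      28 ]
[  0  0  -113/3  |  -452/3 ]
Back-substitution:
z = (-452/3) / (-113/3) = 4
y = (28 - (7)*(4)) / 1 = 0
x = (47 - (9)*(0) - (5)*(4)) / -9 = -3

(-3, 0, 4)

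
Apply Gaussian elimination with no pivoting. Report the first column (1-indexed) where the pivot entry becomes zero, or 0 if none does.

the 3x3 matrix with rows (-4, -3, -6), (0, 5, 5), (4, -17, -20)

first zero-pivot column = 0

Naive forward elimination:
R3 <- R3 - (-1)*R1:  [   0  -20  -26 ]
R3 <- R3 - (-4)*R2:  [  0   0  -6 ]
All pivots nonzero; naive elimination completes without hitting a zero pivot.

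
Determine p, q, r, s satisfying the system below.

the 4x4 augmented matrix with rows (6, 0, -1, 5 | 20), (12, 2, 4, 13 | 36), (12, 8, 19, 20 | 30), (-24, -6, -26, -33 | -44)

(3, 4, -2, 0)

Forward elimination on [A|b]:
R2 <- R2 - (2)*R1:  [  0   2   6   3  -4 ]
R3 <- R3 - (2)*R1:  [   0    8   21   10  -10 ]
R4 <- R4 - (-4)*R1:  [   0   -6  -30  -13   36 ]
R3 <- R3 - (4)*R2:  [  0   0  -3  -2   6 ]
R4 <- R4 - (-3)*R2:  [   0    0  -12   -4   24 ]
R4 <- R4 - (4)*R3:  [ 0  0  0  4  0 ]
Row echelon form:
[ 6  0  -1   5  |  20 ]
[ 0  2   6   3  |  -4 ]
[ 0  0  -3  -2  |   6 ]
[ 0  0   0   4  |   0 ]
Back-substitution:
s = (0) / 4 = 0
r = (6 - (-2)*(0)) / -3 = -2
q = (-4 - (6)*(-2) - (3)*(0)) / 2 = 4
p = (20 - (-1)*(-2) - (5)*(0)) / 6 = 3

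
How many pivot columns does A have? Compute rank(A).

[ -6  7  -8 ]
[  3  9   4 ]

rank(A) = 2

Row reduction:
R2 <- R2 - (-1/2)*R1:  [    0  25/2     0 ]
Row echelon form:
[ -6     7  -8 ]
[  0  25/2   0 ]
Nonzero rows / pivot columns: 2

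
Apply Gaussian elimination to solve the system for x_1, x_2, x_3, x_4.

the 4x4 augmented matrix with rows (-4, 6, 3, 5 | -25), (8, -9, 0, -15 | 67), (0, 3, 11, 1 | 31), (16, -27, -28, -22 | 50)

(2, -4, 4, -1)

Forward elimination on [A|b]:
R2 <- R2 - (-2)*R1:  [  0   3   6  -5  17 ]
R4 <- R4 - (-4)*R1:  [   0   -3  -16   -2  -50 ]
R3 <- R3 - (1)*R2:  [  0   0   5   6  14 ]
R4 <- R4 - (-1)*R2:  [   0    0  -10   -7  -33 ]
R4 <- R4 - (-2)*R3:  [  0   0   0   5  -5 ]
Row echelon form:
[ -4  6  3   5  |  -25 ]
[  0  3  6  -5  |   17 ]
[  0  0  5   6  |   14 ]
[  0  0  0   5  |   -5 ]
Back-substitution:
x_4 = (-5) / 5 = -1
x_3 = (14 - (6)*(-1)) / 5 = 4
x_2 = (17 - (6)*(4) - (-5)*(-1)) / 3 = -4
x_1 = (-25 - (6)*(-4) - (3)*(4) - (5)*(-1)) / -4 = 2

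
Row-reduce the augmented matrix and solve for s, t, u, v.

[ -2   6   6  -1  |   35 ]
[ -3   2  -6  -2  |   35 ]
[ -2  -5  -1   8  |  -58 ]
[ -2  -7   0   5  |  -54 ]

(-3, 5, -1, -5)

Forward elimination on [A|b]:
R2 <- R2 - (3/2)*R1:  [     0     -7    -15   -1/2  -35/2 ]
R3 <- R3 - (1)*R1:  [   0  -11   -7    9  -93 ]
R4 <- R4 - (1)*R1:  [   0  -13   -6    6  -89 ]
R3 <- R3 - (11/7)*R2:  [      0       0   116/7  137/14  -131/2 ]
R4 <- R4 - (13/7)*R2:  [      0       0   153/7   97/14  -113/2 ]
R4 <- R4 - (153/116)*R3:  [         0          0          0  -1387/232   6935/232 ]
Row echelon form:
[ -2   6      6         -1  |        35 ]
[  0  -7    -15       -1/2  |     -35/2 ]
[  0   0  116/7     137/14  |    -131/2 ]
[  0   0      0  -1387/232  |  6935/232 ]
Back-substitution:
v = (6935/232) / (-1387/232) = -5
u = (-131/2 - (137/14)*(-5)) / (116/7) = -1
t = (-35/2 - (-15)*(-1) - (-1/2)*(-5)) / -7 = 5
s = (35 - (6)*(5) - (6)*(-1) - (-1)*(-5)) / -2 = -3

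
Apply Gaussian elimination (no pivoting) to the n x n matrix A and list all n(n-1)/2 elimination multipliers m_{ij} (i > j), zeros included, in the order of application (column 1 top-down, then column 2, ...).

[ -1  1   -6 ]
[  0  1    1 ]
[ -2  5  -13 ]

multipliers: 0, 2, 3

Forward elimination:
R2: entry in column 1 is already 0 -> m_{21} = 0 (no row operation needed)
R3 <- R3 - (2)*R1:  [  0   3  -1 ]
R3 <- R3 - (3)*R2:  [  0   0  -4 ]
Multipliers (in order of application): m_{21} = 0, m_{31} = 2, m_{32} = 3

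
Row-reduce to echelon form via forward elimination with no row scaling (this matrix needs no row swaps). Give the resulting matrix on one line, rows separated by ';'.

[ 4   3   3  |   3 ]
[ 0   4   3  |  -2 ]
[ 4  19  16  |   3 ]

REF = [4 3 3 3; 0 4 3 -2; 0 0 1 8]

Forward elimination:
R3 <- R3 - (1)*R1:  [  0  16  13   0 ]
R3 <- R3 - (4)*R2:  [ 0  0  1  8 ]
Row echelon form:
[ 4  3  3  |   3 ]
[ 0  4  3  |  -2 ]
[ 0  0  1  |   8 ]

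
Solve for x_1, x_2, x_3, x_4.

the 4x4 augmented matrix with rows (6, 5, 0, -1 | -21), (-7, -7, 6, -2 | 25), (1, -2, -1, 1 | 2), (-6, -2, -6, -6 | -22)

(-2, -1, 2, 4)

Forward elimination on [A|b]:
R2 <- R2 - (-7/6)*R1:  [     0   -7/6      6  -19/6    1/2 ]
R3 <- R3 - (1/6)*R1:  [     0  -17/6     -1    7/6   11/2 ]
R4 <- R4 - (-1)*R1:  [   0    3   -6   -7  -43 ]
R3 <- R3 - (17/7)*R2:  [      0       0  -109/7    62/7    30/7 ]
R4 <- R4 - (-18/7)*R2:  [      0       0    66/7  -106/7  -292/7 ]
R4 <- R4 - (-66/109)*R3:  [         0          0          0  -1066/109  -4264/109 ]
Row echelon form:
[ 6     5       0         -1  |        -21 ]
[ 0  -7/6       6      -19/6  |        1/2 ]
[ 0     0  -109/7       62/7  |       30/7 ]
[ 0     0       0  -1066/109  |  -4264/109 ]
Back-substitution:
x_4 = (-4264/109) / (-1066/109) = 4
x_3 = (30/7 - (62/7)*(4)) / (-109/7) = 2
x_2 = (1/2 - (6)*(2) - (-19/6)*(4)) / (-7/6) = -1
x_1 = (-21 - (5)*(-1) - (-1)*(4)) / 6 = -2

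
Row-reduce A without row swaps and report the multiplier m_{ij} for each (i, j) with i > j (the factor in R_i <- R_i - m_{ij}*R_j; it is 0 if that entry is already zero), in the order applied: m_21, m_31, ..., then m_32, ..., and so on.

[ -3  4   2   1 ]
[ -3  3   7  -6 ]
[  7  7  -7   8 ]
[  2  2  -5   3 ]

multipliers: 1, -7/3, -2/3, -49/3, -14/3, 59/238

Forward elimination:
R2 <- R2 - (1)*R1:  [  0  -1   5  -7 ]
R3 <- R3 - (-7/3)*R1:  [    0  49/3  -7/3  31/3 ]
R4 <- R4 - (-2/3)*R1:  [     0   14/3  -11/3   11/3 ]
R3 <- R3 - (-49/3)*R2:  [     0      0  238/3   -104 ]
R4 <- R4 - (-14/3)*R2:  [    0     0  59/3   -29 ]
R4 <- R4 - (59/238)*R3:  [        0         0         0  -383/119 ]
Multipliers (in order of application): m_{21} = 1, m_{31} = -7/3, m_{41} = -2/3, m_{32} = -49/3, m_{42} = -14/3, m_{43} = 59/238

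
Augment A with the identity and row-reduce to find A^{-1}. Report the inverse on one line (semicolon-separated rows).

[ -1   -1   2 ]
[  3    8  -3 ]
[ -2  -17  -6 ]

inverse = [-99/5 -8 -13/5; 24/5 2 3/5; -7 -3 -1]

Gauss-Jordan on [A | I]:
R1 <- (1/-1)*R1:  [  1   1  -2  |  -1   0   0 ]
R2 <- R2 - (3)*R1:  [ 0  5  3  |  3  1  0 ]
R3 <- R3 - (-2)*R1:  [   0  -15  -10  |   -2    0    1 ]
R2 <- (1/5)*R2:  [   0    1  3/5  |  3/5  1/5    0 ]
R1 <- R1 - (1)*R2:  [     1      0  -13/5  |   -8/5   -1/5      0 ]
R3 <- R3 - (-15)*R2:  [  0   0  -1  |   7   3   1 ]
R3 <- (1/-1)*R3:  [  0   0   1  |  -7  -3  -1 ]
R1 <- R1 - (-13/5)*R3:  [     1      0      0  |  -99/5     -8  -13/5 ]
R2 <- R2 - (3/5)*R3:  [    0     1     0  |  24/5     2   3/5 ]
Right block of [I | A^{-1}] is the inverse:
[ -99/5  -8  -13/5 ]
[  24/5   2    3/5 ]
[    -7  -3     -1 ]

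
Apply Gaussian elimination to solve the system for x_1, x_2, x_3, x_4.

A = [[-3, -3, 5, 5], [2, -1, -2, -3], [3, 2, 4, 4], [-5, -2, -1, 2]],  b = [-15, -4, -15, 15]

(-3, 3, -4, 1)

Forward elimination on [A|b]:
R2 <- R2 - (-2/3)*R1:  [   0   -3  4/3  1/3  -14 ]
R3 <- R3 - (-1)*R1:  [   0   -1    9    9  -30 ]
R4 <- R4 - (5/3)*R1:  [     0      3  -28/3  -19/3     40 ]
R3 <- R3 - (1/3)*R2:  [     0      0   77/9   80/9  -76/3 ]
R4 <- R4 - (-1)*R2:  [  0   0  -8  -6  26 ]
R4 <- R4 - (-72/77)*R3:  [      0       0       0  178/77  178/77 ]
Row echelon form:
[ -3  -3     5       5  |     -15 ]
[  0  -3   4/3     1/3  |     -14 ]
[  0   0  77/9    80/9  |   -76/3 ]
[  0   0     0  178/77  |  178/77 ]
Back-substitution:
x_4 = (178/77) / (178/77) = 1
x_3 = (-76/3 - (80/9)*(1)) / (77/9) = -4
x_2 = (-14 - (4/3)*(-4) - (1/3)*(1)) / -3 = 3
x_1 = (-15 - (-3)*(3) - (5)*(-4) - (5)*(1)) / -3 = -3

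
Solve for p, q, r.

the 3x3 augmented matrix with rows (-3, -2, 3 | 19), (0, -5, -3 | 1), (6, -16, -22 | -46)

Forward elimination on [A|b]:
R3 <- R3 - (-2)*R1:  [   0  -20  -16   -8 ]
R3 <- R3 - (4)*R2:  [   0    0   -4  -12 ]
Row echelon form:
[ -3  -2   3  |   19 ]
[  0  -5  -3  |    1 ]
[  0   0  -4  |  -12 ]
Back-substitution:
r = (-12) / -4 = 3
q = (1 - (-3)*(3)) / -5 = -2
p = (19 - (-2)*(-2) - (3)*(3)) / -3 = -2

(-2, -2, 3)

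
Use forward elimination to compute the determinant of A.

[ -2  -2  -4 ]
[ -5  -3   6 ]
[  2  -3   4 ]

det(A) = -160

Forward elimination:
R2 <- R2 - (5/2)*R1:  [  0   2  16 ]
R3 <- R3 - (-1)*R1:  [  0  -5   0 ]
R3 <- R3 - (-5/2)*R2:  [  0   0  40 ]
Upper-triangular form:
[ -2  -2  -4 ]
[  0   2  16 ]
[  0   0  40 ]
det(A) = (-1)^0 * (-2) * (2) * (40) = -160  (0 row swaps -> sign +1)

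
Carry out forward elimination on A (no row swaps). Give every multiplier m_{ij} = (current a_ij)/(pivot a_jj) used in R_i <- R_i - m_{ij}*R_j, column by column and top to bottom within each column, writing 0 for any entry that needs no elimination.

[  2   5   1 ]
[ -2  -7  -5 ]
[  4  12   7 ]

Forward elimination:
R2 <- R2 - (-1)*R1:  [  0  -2  -4 ]
R3 <- R3 - (2)*R1:  [ 0  2  5 ]
R3 <- R3 - (-1)*R2:  [ 0  0  1 ]
Multipliers (in order of application): m_{21} = -1, m_{31} = 2, m_{32} = -1

multipliers: -1, 2, -1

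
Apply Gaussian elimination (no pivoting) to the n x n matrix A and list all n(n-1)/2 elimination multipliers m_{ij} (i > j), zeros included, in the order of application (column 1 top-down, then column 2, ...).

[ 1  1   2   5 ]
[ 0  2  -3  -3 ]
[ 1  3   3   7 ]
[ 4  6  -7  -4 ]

multipliers: 0, 1, 4, 1, 1, -3

Forward elimination:
R2: entry in column 1 is already 0 -> m_{21} = 0 (no row operation needed)
R3 <- R3 - (1)*R1:  [ 0  2  1  2 ]
R4 <- R4 - (4)*R1:  [   0    2  -15  -24 ]
R3 <- R3 - (1)*R2:  [ 0  0  4  5 ]
R4 <- R4 - (1)*R2:  [   0    0  -12  -21 ]
R4 <- R4 - (-3)*R3:  [  0   0   0  -6 ]
Multipliers (in order of application): m_{21} = 0, m_{31} = 1, m_{41} = 4, m_{32} = 1, m_{42} = 1, m_{43} = -3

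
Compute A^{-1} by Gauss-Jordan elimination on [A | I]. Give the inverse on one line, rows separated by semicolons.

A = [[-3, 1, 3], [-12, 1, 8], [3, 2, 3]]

Gauss-Jordan on [A | I]:
R1 <- (1/-3)*R1:  [    1  -1/3    -1  |  -1/3     0     0 ]
R2 <- R2 - (-12)*R1:  [  0  -3  -4  |  -4   1   0 ]
R3 <- R3 - (3)*R1:  [ 0  3  6  |  1  0  1 ]
R2 <- (1/-3)*R2:  [    0     1   4/3  |   4/3  -1/3     0 ]
R1 <- R1 - (-1/3)*R2:  [    1     0  -5/9  |   1/9  -1/9     0 ]
R3 <- R3 - (3)*R2:  [  0   0   2  |  -3   1   1 ]
R3 <- (1/2)*R3:  [    0     0     1  |  -3/2   1/2   1/2 ]
R1 <- R1 - (-5/9)*R3:  [      1       0       0  |  -13/18     1/6    5/18 ]
R2 <- R2 - (4/3)*R3:  [    0     1     0  |  10/3    -1  -2/3 ]
Right block of [I | A^{-1}] is the inverse:
[ -13/18  1/6  5/18 ]
[   10/3   -1  -2/3 ]
[   -3/2  1/2   1/2 ]

inverse = [-13/18 1/6 5/18; 10/3 -1 -2/3; -3/2 1/2 1/2]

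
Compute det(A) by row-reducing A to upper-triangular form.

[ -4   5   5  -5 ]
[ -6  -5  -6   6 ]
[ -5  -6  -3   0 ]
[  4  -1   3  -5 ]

det(A) = 154

Forward elimination:
R2 <- R2 - (3/2)*R1:  [     0  -25/2  -27/2   27/2 ]
R3 <- R3 - (5/4)*R1:  [     0  -49/4  -37/4   25/4 ]
R4 <- R4 - (-1)*R1:  [   0    4    8  -10 ]
R3 <- R3 - (49/50)*R2:  [       0        0   199/50  -349/50 ]
R4 <- R4 - (-8/25)*R2:  [       0        0    92/25  -142/25 ]
R4 <- R4 - (184/199)*R3:  [       0        0        0  154/199 ]
Upper-triangular form:
[ -4      5       5       -5 ]
[  0  -25/2   -27/2     27/2 ]
[  0      0  199/50  -349/50 ]
[  0      0       0  154/199 ]
det(A) = (-1)^0 * (-4) * (-25/2) * (199/50) * (154/199) = 154  (0 row swaps -> sign +1)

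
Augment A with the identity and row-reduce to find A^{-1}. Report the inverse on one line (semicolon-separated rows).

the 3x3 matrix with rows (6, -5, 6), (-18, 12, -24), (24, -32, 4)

Gauss-Jordan on [A | I]:
R1 <- (1/6)*R1:  [    1  -5/6     1  |   1/6     0     0 ]
R2 <- R2 - (-18)*R1:  [  0  -3  -6  |   3   1   0 ]
R3 <- R3 - (24)*R1:  [   0  -12  -20  |   -4    0    1 ]
R2 <- (1/-3)*R2:  [    0     1     2  |    -1  -1/3     0 ]
R1 <- R1 - (-5/6)*R2:  [     1      0    8/3  |   -2/3  -5/18      0 ]
R3 <- R3 - (-12)*R2:  [   0    0    4  |  -16   -4    1 ]
R3 <- (1/4)*R3:  [   0    0    1  |   -4   -1  1/4 ]
R1 <- R1 - (8/3)*R3:  [     1      0      0  |     10  43/18   -2/3 ]
R2 <- R2 - (2)*R3:  [    0     1     0  |     7   5/3  -1/2 ]
Right block of [I | A^{-1}] is the inverse:
[ 10  43/18  -2/3 ]
[  7    5/3  -1/2 ]
[ -4     -1   1/4 ]

inverse = [10 43/18 -2/3; 7 5/3 -1/2; -4 -1 1/4]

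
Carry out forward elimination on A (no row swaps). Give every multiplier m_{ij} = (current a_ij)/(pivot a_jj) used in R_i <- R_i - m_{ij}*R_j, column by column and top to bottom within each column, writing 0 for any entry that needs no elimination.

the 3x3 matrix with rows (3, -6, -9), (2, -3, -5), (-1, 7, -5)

Forward elimination:
R2 <- R2 - (2/3)*R1:  [ 0  1  1 ]
R3 <- R3 - (-1/3)*R1:  [  0   5  -8 ]
R3 <- R3 - (5)*R2:  [   0    0  -13 ]
Multipliers (in order of application): m_{21} = 2/3, m_{31} = -1/3, m_{32} = 5

multipliers: 2/3, -1/3, 5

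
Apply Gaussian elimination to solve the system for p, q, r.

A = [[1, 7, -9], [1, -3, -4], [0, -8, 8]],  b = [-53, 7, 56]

(0, -5, 2)

Forward elimination on [A|b]:
R2 <- R2 - (1)*R1:  [   0  -10    5   60 ]
R3 <- R3 - (4/5)*R2:  [ 0  0  4  8 ]
Row echelon form:
[ 1    7  -9  |  -53 ]
[ 0  -10   5  |   60 ]
[ 0    0   4  |    8 ]
Back-substitution:
r = (8) / 4 = 2
q = (60 - (5)*(2)) / -10 = -5
p = (-53 - (7)*(-5) - (-9)*(2)) / 1 = 0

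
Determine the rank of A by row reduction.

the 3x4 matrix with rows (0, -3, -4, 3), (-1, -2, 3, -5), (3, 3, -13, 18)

rank(A) = 2

Row reduction:
R1 <-> R2   (pivot in column 1 was zero)
[ -1  -2    3  -5 ]
[  0  -3   -4   3 ]
[  3   3  -13  18 ]
R3 <- R3 - (-3)*R1:  [  0  -3  -4   3 ]
R3 <- R3 - (1)*R2:  [ 0  0  0  0 ]
Row echelon form:
[ -1  -2   3  -5 ]
[  0  -3  -4   3 ]
[  0   0   0   0 ]
Nonzero rows / pivot columns: 2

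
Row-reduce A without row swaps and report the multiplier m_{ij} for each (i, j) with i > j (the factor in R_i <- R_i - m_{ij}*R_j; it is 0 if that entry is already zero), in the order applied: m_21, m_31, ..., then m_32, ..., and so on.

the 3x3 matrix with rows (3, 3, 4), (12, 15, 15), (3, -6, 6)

Forward elimination:
R2 <- R2 - (4)*R1:  [  0   3  -1 ]
R3 <- R3 - (1)*R1:  [  0  -9   2 ]
R3 <- R3 - (-3)*R2:  [  0   0  -1 ]
Multipliers (in order of application): m_{21} = 4, m_{31} = 1, m_{32} = -3

multipliers: 4, 1, -3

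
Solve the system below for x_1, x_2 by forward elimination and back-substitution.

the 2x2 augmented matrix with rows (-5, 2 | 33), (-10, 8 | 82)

Forward elimination on [A|b]:
R2 <- R2 - (2)*R1:  [  0   4  16 ]
Row echelon form:
[ -5  2  |  33 ]
[  0  4  |  16 ]
Back-substitution:
x_2 = (16) / 4 = 4
x_1 = (33 - (2)*(4)) / -5 = -5

(-5, 4)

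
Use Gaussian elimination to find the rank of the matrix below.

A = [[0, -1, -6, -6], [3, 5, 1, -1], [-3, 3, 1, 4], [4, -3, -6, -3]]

Row reduction:
R1 <-> R2   (pivot in column 1 was zero)
[  3   5   1  -1 ]
[  0  -1  -6  -6 ]
[ -3   3   1   4 ]
[  4  -3  -6  -3 ]
R3 <- R3 - (-1)*R1:  [ 0  8  2  3 ]
R4 <- R4 - (4/3)*R1:  [     0  -29/3  -22/3   -5/3 ]
R3 <- R3 - (-8)*R2:  [   0    0  -46  -45 ]
R4 <- R4 - (29/3)*R2:  [     0      0  152/3  169/3 ]
R4 <- R4 - (-76/69)*R3:  [      0       0       0  467/69 ]
Row echelon form:
[ 3   5    1      -1 ]
[ 0  -1   -6      -6 ]
[ 0   0  -46     -45 ]
[ 0   0    0  467/69 ]
Nonzero rows / pivot columns: 4

rank(A) = 4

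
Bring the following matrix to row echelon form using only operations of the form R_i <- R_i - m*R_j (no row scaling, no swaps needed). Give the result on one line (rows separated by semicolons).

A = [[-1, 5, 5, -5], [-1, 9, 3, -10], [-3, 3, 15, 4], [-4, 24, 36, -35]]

Forward elimination:
R2 <- R2 - (1)*R1:  [  0   4  -2  -5 ]
R3 <- R3 - (3)*R1:  [   0  -12    0   19 ]
R4 <- R4 - (4)*R1:  [   0    4   16  -15 ]
R3 <- R3 - (-3)*R2:  [  0   0  -6   4 ]
R4 <- R4 - (1)*R2:  [   0    0   18  -10 ]
R4 <- R4 - (-3)*R3:  [ 0  0  0  2 ]
Row echelon form:
[ -1  5   5  -5 ]
[  0  4  -2  -5 ]
[  0  0  -6   4 ]
[  0  0   0   2 ]

REF = [-1 5 5 -5; 0 4 -2 -5; 0 0 -6 4; 0 0 0 2]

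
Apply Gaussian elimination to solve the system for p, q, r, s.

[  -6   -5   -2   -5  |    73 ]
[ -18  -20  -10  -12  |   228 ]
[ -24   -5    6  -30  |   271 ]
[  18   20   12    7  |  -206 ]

(-5, -5, 1, -4)

Forward elimination on [A|b]:
R2 <- R2 - (3)*R1:  [  0  -5  -4   3   9 ]
R3 <- R3 - (4)*R1:  [   0   15   14  -10  -21 ]
R4 <- R4 - (-3)*R1:  [  0   5   6  -8  13 ]
R3 <- R3 - (-3)*R2:  [  0   0   2  -1   6 ]
R4 <- R4 - (-1)*R2:  [  0   0   2  -5  22 ]
R4 <- R4 - (1)*R3:  [  0   0   0  -4  16 ]
Row echelon form:
[ -6  -5  -2  -5  |  73 ]
[  0  -5  -4   3  |   9 ]
[  0   0   2  -1  |   6 ]
[  0   0   0  -4  |  16 ]
Back-substitution:
s = (16) / -4 = -4
r = (6 - (-1)*(-4)) / 2 = 1
q = (9 - (-4)*(1) - (3)*(-4)) / -5 = -5
p = (73 - (-5)*(-5) - (-2)*(1) - (-5)*(-4)) / -6 = -5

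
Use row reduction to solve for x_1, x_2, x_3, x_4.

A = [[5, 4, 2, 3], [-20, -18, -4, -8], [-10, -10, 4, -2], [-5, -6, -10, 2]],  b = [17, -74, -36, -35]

(-1, 5, 1, 0)

Forward elimination on [A|b]:
R2 <- R2 - (-4)*R1:  [  0  -2   4   4  -6 ]
R3 <- R3 - (-2)*R1:  [  0  -2   8   4  -2 ]
R4 <- R4 - (-1)*R1:  [   0   -2   -8    5  -18 ]
R3 <- R3 - (1)*R2:  [ 0  0  4  0  4 ]
R4 <- R4 - (1)*R2:  [   0    0  -12    1  -12 ]
R4 <- R4 - (-3)*R3:  [ 0  0  0  1  0 ]
Row echelon form:
[ 5   4  2  3  |  17 ]
[ 0  -2  4  4  |  -6 ]
[ 0   0  4  0  |   4 ]
[ 0   0  0  1  |   0 ]
Back-substitution:
x_4 = (0) / 1 = 0
x_3 = (4) / 4 = 1
x_2 = (-6 - (4)*(1) - (4)*(0)) / -2 = 5
x_1 = (17 - (4)*(5) - (2)*(1) - (3)*(0)) / 5 = -1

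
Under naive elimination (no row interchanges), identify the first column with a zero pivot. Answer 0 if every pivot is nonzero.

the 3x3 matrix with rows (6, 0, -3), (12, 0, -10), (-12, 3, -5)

Naive forward elimination:
R2 <- R2 - (2)*R1:  [  0   0  -4 ]
R3 <- R3 - (-2)*R1:  [   0    3  -11 ]
Matrix at this point:
[ 6  0   -3 ]
[ 0  0   -4 ]
[ 0  3  -11 ]
Pivot entry (2,2) is zero but row 3 has 3 in column 2 -> naive elimination stops; a row interchange (e.g. R2 <-> R3) would be required here.

first zero-pivot column = 2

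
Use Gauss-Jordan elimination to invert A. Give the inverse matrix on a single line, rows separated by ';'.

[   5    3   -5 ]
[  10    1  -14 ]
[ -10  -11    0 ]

inverse = [-77/75 11/30 -37/150; 14/15 -1/3 2/15; -2/3 1/6 -1/6]

Gauss-Jordan on [A | I]:
R1 <- (1/5)*R1:  [   1  3/5   -1  |  1/5    0    0 ]
R2 <- R2 - (10)*R1:  [  0  -5  -4  |  -2   1   0 ]
R3 <- R3 - (-10)*R1:  [   0   -5  -10  |    2    0    1 ]
R2 <- (1/-5)*R2:  [    0     1   4/5  |   2/5  -1/5     0 ]
R1 <- R1 - (3/5)*R2:  [      1       0  -37/25  |   -1/25    3/25       0 ]
R3 <- R3 - (-5)*R2:  [  0   0  -6  |   4  -1   1 ]
R3 <- (1/-6)*R3:  [    0     0     1  |  -2/3   1/6  -1/6 ]
R1 <- R1 - (-37/25)*R3:  [       1        0        0  |   -77/75    11/30  -37/150 ]
R2 <- R2 - (4/5)*R3:  [     0      1      0  |  14/15   -1/3   2/15 ]
Right block of [I | A^{-1}] is the inverse:
[ -77/75  11/30  -37/150 ]
[  14/15   -1/3     2/15 ]
[   -2/3    1/6     -1/6 ]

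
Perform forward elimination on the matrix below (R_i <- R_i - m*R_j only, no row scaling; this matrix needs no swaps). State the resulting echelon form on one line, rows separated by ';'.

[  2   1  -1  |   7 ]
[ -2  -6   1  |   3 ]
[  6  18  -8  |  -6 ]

Forward elimination:
R2 <- R2 - (-1)*R1:  [  0  -5   0  10 ]
R3 <- R3 - (3)*R1:  [   0   15   -5  -27 ]
R3 <- R3 - (-3)*R2:  [  0   0  -5   3 ]
Row echelon form:
[ 2   1  -1  |   7 ]
[ 0  -5   0  |  10 ]
[ 0   0  -5  |   3 ]

REF = [2 1 -1 7; 0 -5 0 10; 0 0 -5 3]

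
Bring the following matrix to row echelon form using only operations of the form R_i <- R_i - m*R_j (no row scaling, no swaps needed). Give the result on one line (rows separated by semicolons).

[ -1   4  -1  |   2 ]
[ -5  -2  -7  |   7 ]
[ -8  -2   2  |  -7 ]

REF = [-1 4 -1 2; 0 -22 -2 -3; 0 0 144/11 -202/11]

Forward elimination:
R2 <- R2 - (5)*R1:  [   0  -22   -2   -3 ]
R3 <- R3 - (8)*R1:  [   0  -34   10  -23 ]
R3 <- R3 - (17/11)*R2:  [       0        0   144/11  -202/11 ]
Row echelon form:
[ -1    4      -1  |        2 ]
[  0  -22      -2  |       -3 ]
[  0    0  144/11  |  -202/11 ]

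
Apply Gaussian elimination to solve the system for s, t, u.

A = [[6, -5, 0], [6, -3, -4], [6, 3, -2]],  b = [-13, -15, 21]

Forward elimination on [A|b]:
R2 <- R2 - (1)*R1:  [  0   2  -4  -2 ]
R3 <- R3 - (1)*R1:  [  0   8  -2  34 ]
R3 <- R3 - (4)*R2:  [  0   0  14  42 ]
Row echelon form:
[ 6  -5   0  |  -13 ]
[ 0   2  -4  |   -2 ]
[ 0   0  14  |   42 ]
Back-substitution:
u = (42) / 14 = 3
t = (-2 - (-4)*(3)) / 2 = 5
s = (-13 - (-5)*(5)) / 6 = 2

(2, 5, 3)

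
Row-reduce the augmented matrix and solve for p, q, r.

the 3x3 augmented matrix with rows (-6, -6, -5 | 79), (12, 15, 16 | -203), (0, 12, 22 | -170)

(-4, -5, -5)

Forward elimination on [A|b]:
R2 <- R2 - (-2)*R1:  [   0    3    6  -45 ]
R3 <- R3 - (4)*R2:  [  0   0  -2  10 ]
Row echelon form:
[ -6  -6  -5  |   79 ]
[  0   3   6  |  -45 ]
[  0   0  -2  |   10 ]
Back-substitution:
r = (10) / -2 = -5
q = (-45 - (6)*(-5)) / 3 = -5
p = (79 - (-6)*(-5) - (-5)*(-5)) / -6 = -4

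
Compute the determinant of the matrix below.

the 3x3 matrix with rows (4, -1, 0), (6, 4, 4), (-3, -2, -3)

Forward elimination:
R2 <- R2 - (3/2)*R1:  [    0  11/2     4 ]
R3 <- R3 - (-3/4)*R1:  [     0  -11/4     -3 ]
R3 <- R3 - (-1/2)*R2:  [  0   0  -1 ]
Upper-triangular form:
[ 4    -1   0 ]
[ 0  11/2   4 ]
[ 0     0  -1 ]
det(A) = (-1)^0 * (4) * (11/2) * (-1) = -22  (0 row swaps -> sign +1)

det(A) = -22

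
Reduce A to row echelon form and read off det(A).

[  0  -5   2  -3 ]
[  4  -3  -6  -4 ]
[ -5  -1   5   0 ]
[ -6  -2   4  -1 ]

Forward elimination:
R1 <-> R2   (pivot in column 1 was zero)
[  4  -3  -6  -4 ]
[  0  -5   2  -3 ]
[ -5  -1   5   0 ]
[ -6  -2   4  -1 ]
R3 <- R3 - (-5/4)*R1:  [     0  -19/4   -5/2     -5 ]
R4 <- R4 - (-3/2)*R1:  [     0  -13/2     -5     -7 ]
R3 <- R3 - (19/20)*R2:  [      0       0   -22/5  -43/20 ]
R4 <- R4 - (13/10)*R2:  [      0       0   -38/5  -31/10 ]
R4 <- R4 - (19/11)*R3:  [     0      0      0  27/44 ]
Upper-triangular form:
[ 4  -3     -6      -4 ]
[ 0  -5      2      -3 ]
[ 0   0  -22/5  -43/20 ]
[ 0   0      0   27/44 ]
det(A) = (-1)^1 * (4) * (-5) * (-22/5) * (27/44) = -54  (1 row swap -> sign -1)

det(A) = -54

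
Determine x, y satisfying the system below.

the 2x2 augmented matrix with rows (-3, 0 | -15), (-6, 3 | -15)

Forward elimination on [A|b]:
R2 <- R2 - (2)*R1:  [  0   3  15 ]
Row echelon form:
[ -3  0  |  -15 ]
[  0  3  |   15 ]
Back-substitution:
y = (15) / 3 = 5
x = (-15) / -3 = 5

(5, 5)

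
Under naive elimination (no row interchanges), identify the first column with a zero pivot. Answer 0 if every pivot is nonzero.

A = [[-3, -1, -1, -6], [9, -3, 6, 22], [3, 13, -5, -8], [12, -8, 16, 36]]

Naive forward elimination:
R2 <- R2 - (-3)*R1:  [  0  -6   3   4 ]
R3 <- R3 - (-1)*R1:  [   0   12   -6  -14 ]
R4 <- R4 - (-4)*R1:  [   0  -12   12   12 ]
R3 <- R3 - (-2)*R2:  [  0   0   0  -6 ]
R4 <- R4 - (2)*R2:  [ 0  0  6  4 ]
Matrix at this point:
[ -3  -1  -1  -6 ]
[  0  -6   3   4 ]
[  0   0   0  -6 ]
[  0   0   6   4 ]
Pivot entry (3,3) is zero but row 4 has 6 in column 3 -> naive elimination stops; a row interchange (e.g. R3 <-> R4) would be required here.

first zero-pivot column = 3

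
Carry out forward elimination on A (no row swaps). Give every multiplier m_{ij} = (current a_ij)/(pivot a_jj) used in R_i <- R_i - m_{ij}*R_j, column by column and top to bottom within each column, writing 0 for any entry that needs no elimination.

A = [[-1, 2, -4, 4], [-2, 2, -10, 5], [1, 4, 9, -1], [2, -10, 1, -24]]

Forward elimination:
R2 <- R2 - (2)*R1:  [  0  -2  -2  -3 ]
R3 <- R3 - (-1)*R1:  [ 0  6  5  3 ]
R4 <- R4 - (-2)*R1:  [   0   -6   -7  -16 ]
R3 <- R3 - (-3)*R2:  [  0   0  -1  -6 ]
R4 <- R4 - (3)*R2:  [  0   0  -1  -7 ]
R4 <- R4 - (1)*R3:  [  0   0   0  -1 ]
Multipliers (in order of application): m_{21} = 2, m_{31} = -1, m_{41} = -2, m_{32} = -3, m_{42} = 3, m_{43} = 1

multipliers: 2, -1, -2, -3, 3, 1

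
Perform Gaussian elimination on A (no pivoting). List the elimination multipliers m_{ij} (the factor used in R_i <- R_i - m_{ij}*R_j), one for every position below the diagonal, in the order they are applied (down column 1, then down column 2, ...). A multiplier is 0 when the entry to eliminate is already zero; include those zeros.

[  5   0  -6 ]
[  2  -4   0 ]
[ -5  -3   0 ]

multipliers: 2/5, -1, 3/4

Forward elimination:
R2 <- R2 - (2/5)*R1:  [    0    -4  12/5 ]
R3 <- R3 - (-1)*R1:  [  0  -3  -6 ]
R3 <- R3 - (3/4)*R2:  [     0      0  -39/5 ]
Multipliers (in order of application): m_{21} = 2/5, m_{31} = -1, m_{32} = 3/4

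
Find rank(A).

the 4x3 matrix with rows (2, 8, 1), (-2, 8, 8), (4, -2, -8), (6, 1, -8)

Row reduction:
R2 <- R2 - (-1)*R1:  [  0  16   9 ]
R3 <- R3 - (2)*R1:  [   0  -18  -10 ]
R4 <- R4 - (3)*R1:  [   0  -23  -11 ]
R3 <- R3 - (-9/8)*R2:  [   0    0  1/8 ]
R4 <- R4 - (-23/16)*R2:  [     0      0  31/16 ]
R4 <- R4 - (31/2)*R3:  [ 0  0  0 ]
Row echelon form:
[ 2   8    1 ]
[ 0  16    9 ]
[ 0   0  1/8 ]
[ 0   0    0 ]
Nonzero rows / pivot columns: 3

rank(A) = 3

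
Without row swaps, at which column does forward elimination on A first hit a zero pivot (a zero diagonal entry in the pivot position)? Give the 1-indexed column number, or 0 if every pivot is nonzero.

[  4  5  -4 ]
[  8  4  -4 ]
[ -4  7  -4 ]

first zero-pivot column = 3

Naive forward elimination:
R2 <- R2 - (2)*R1:  [  0  -6   4 ]
R3 <- R3 - (-1)*R1:  [  0  12  -8 ]
R3 <- R3 - (-2)*R2:  [ 0  0  0 ]
Matrix at this point:
[ 4   5  -4 ]
[ 0  -6   4 ]
[ 0   0   0 ]
Pivot entry (3,3) in the last row is zero and there are no rows below to swap with -> zero pivot in column 3 (A is singular).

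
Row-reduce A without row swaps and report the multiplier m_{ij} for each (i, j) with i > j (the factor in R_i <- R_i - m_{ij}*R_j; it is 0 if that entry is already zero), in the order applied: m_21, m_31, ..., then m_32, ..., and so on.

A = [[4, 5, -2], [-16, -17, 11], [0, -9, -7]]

Forward elimination:
R2 <- R2 - (-4)*R1:  [ 0  3  3 ]
R3: entry in column 1 is already 0 -> m_{31} = 0 (no row operation needed)
R3 <- R3 - (-3)*R2:  [ 0  0  2 ]
Multipliers (in order of application): m_{21} = -4, m_{31} = 0, m_{32} = -3

multipliers: -4, 0, -3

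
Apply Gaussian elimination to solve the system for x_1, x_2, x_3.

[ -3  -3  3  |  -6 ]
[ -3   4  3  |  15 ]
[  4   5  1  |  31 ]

(3, 3, 4)

Forward elimination on [A|b]:
R2 <- R2 - (1)*R1:  [  0   7   0  21 ]
R3 <- R3 - (-4/3)*R1:  [  0   1   5  23 ]
R3 <- R3 - (1/7)*R2:  [  0   0   5  20 ]
Row echelon form:
[ -3  -3  3  |  -6 ]
[  0   7  0  |  21 ]
[  0   0  5  |  20 ]
Back-substitution:
x_3 = (20) / 5 = 4
x_2 = (21) / 7 = 3
x_1 = (-6 - (-3)*(3) - (3)*(4)) / -3 = 3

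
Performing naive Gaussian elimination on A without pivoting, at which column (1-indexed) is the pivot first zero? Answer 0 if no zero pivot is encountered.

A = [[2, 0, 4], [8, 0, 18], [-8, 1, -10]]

Naive forward elimination:
R2 <- R2 - (4)*R1:  [ 0  0  2 ]
R3 <- R3 - (-4)*R1:  [ 0  1  6 ]
Matrix at this point:
[ 2  0  4 ]
[ 0  0  2 ]
[ 0  1  6 ]
Pivot entry (2,2) is zero but row 3 has 1 in column 2 -> naive elimination stops; a row interchange (e.g. R2 <-> R3) would be required here.

first zero-pivot column = 2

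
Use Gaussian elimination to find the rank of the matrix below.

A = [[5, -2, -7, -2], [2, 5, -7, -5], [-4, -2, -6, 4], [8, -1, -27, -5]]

rank(A) = 3

Row reduction:
R2 <- R2 - (2/5)*R1:  [     0   29/5  -21/5  -21/5 ]
R3 <- R3 - (-4/5)*R1:  [     0  -18/5  -58/5   12/5 ]
R4 <- R4 - (8/5)*R1:  [     0   11/5  -79/5   -9/5 ]
R3 <- R3 - (-18/29)*R2:  [       0        0  -412/29    -6/29 ]
R4 <- R4 - (11/29)*R2:  [       0        0  -412/29    -6/29 ]
R4 <- R4 - (1)*R3:  [ 0  0  0  0 ]
Row echelon form:
[ 5    -2       -7     -2 ]
[ 0  29/5    -21/5  -21/5 ]
[ 0     0  -412/29  -6/29 ]
[ 0     0        0      0 ]
Nonzero rows / pivot columns: 3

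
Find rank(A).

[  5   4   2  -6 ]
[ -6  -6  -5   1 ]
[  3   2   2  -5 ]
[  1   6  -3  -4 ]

rank(A) = 4

Row reduction:
R2 <- R2 - (-6/5)*R1:  [     0   -6/5  -13/5  -31/5 ]
R3 <- R3 - (3/5)*R1:  [    0  -2/5   4/5  -7/5 ]
R4 <- R4 - (1/5)*R1:  [     0   26/5  -17/5  -14/5 ]
R3 <- R3 - (1/3)*R2:  [   0    0  5/3  2/3 ]
R4 <- R4 - (-13/3)*R2:  [     0      0  -44/3  -89/3 ]
R4 <- R4 - (-44/5)*R3:  [      0       0       0  -119/5 ]
Row echelon form:
[ 5     4      2      -6 ]
[ 0  -6/5  -13/5   -31/5 ]
[ 0     0    5/3     2/3 ]
[ 0     0      0  -119/5 ]
Nonzero rows / pivot columns: 4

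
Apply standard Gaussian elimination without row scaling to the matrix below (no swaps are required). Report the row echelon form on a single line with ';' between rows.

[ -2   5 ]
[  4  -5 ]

Forward elimination:
R2 <- R2 - (-2)*R1:  [ 0  5 ]
Row echelon form:
[ -2  5 ]
[  0  5 ]

REF = [-2 5; 0 5]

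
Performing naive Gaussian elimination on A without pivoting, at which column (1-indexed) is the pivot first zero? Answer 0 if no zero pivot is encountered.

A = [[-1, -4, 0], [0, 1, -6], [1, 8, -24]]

first zero-pivot column = 3

Naive forward elimination:
R3 <- R3 - (-1)*R1:  [   0    4  -24 ]
R3 <- R3 - (4)*R2:  [ 0  0  0 ]
Matrix at this point:
[ -1  -4   0 ]
[  0   1  -6 ]
[  0   0   0 ]
Pivot entry (3,3) in the last row is zero and there are no rows below to swap with -> zero pivot in column 3 (A is singular).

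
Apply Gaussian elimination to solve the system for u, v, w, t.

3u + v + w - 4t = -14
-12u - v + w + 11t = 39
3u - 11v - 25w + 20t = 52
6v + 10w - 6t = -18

Forward elimination on [A|b]:
R2 <- R2 - (-4)*R1:  [   0    3    5   -5  -17 ]
R3 <- R3 - (1)*R1:  [   0  -12  -26   24   66 ]
R3 <- R3 - (-4)*R2:  [  0   0  -6   4  -2 ]
R4 <- R4 - (2)*R2:  [  0   0   0   4  16 ]
Row echelon form:
[ 3  1   1  -4  |  -14 ]
[ 0  3   5  -5  |  -17 ]
[ 0  0  -6   4  |   -2 ]
[ 0  0   0   4  |   16 ]
Back-substitution:
t = (16) / 4 = 4
w = (-2 - (4)*(4)) / -6 = 3
v = (-17 - (5)*(3) - (-5)*(4)) / 3 = -4
u = (-14 - (1)*(-4) - (1)*(3) - (-4)*(4)) / 3 = 1

(1, -4, 3, 4)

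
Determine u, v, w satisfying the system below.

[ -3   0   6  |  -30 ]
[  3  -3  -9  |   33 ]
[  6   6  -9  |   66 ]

Forward elimination on [A|b]:
R2 <- R2 - (-1)*R1:  [  0  -3  -3   3 ]
R3 <- R3 - (-2)*R1:  [ 0  6  3  6 ]
R3 <- R3 - (-2)*R2:  [  0   0  -3  12 ]
Row echelon form:
[ -3   0   6  |  -30 ]
[  0  -3  -3  |    3 ]
[  0   0  -3  |   12 ]
Back-substitution:
w = (12) / -3 = -4
v = (3 - (-3)*(-4)) / -3 = 3
u = (-30 - (6)*(-4)) / -3 = 2

(2, 3, -4)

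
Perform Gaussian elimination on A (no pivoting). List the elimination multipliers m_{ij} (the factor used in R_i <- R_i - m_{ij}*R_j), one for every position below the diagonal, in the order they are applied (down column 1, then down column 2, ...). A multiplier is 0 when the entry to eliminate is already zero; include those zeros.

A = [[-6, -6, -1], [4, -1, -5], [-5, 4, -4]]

multipliers: -2/3, 5/6, -9/5

Forward elimination:
R2 <- R2 - (-2/3)*R1:  [     0     -5  -17/3 ]
R3 <- R3 - (5/6)*R1:  [     0      9  -19/6 ]
R3 <- R3 - (-9/5)*R2:  [       0        0  -401/30 ]
Multipliers (in order of application): m_{21} = -2/3, m_{31} = 5/6, m_{32} = -9/5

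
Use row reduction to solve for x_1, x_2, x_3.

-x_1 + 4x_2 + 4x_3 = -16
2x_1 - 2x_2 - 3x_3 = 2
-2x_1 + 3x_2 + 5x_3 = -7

(-4, -5, 0)

Forward elimination on [A|b]:
R2 <- R2 - (-2)*R1:  [   0    6    5  -30 ]
R3 <- R3 - (2)*R1:  [  0  -5  -3  25 ]
R3 <- R3 - (-5/6)*R2:  [   0    0  7/6    0 ]
Row echelon form:
[ -1  4    4  |  -16 ]
[  0  6    5  |  -30 ]
[  0  0  7/6  |    0 ]
Back-substitution:
x_3 = (0) / (7/6) = 0
x_2 = (-30 - (5)*(0)) / 6 = -5
x_1 = (-16 - (4)*(-5) - (4)*(0)) / -1 = -4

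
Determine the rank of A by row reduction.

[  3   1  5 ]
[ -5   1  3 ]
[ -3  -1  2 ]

rank(A) = 3

Row reduction:
R2 <- R2 - (-5/3)*R1:  [    0   8/3  34/3 ]
R3 <- R3 - (-1)*R1:  [ 0  0  7 ]
Row echelon form:
[ 3    1     5 ]
[ 0  8/3  34/3 ]
[ 0    0     7 ]
Nonzero rows / pivot columns: 3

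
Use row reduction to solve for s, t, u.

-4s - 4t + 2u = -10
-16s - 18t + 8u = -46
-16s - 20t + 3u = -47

Forward elimination on [A|b]:
R2 <- R2 - (4)*R1:  [  0  -2   0  -6 ]
R3 <- R3 - (4)*R1:  [  0  -4  -5  -7 ]
R3 <- R3 - (2)*R2:  [  0   0  -5   5 ]
Row echelon form:
[ -4  -4   2  |  -10 ]
[  0  -2   0  |   -6 ]
[  0   0  -5  |    5 ]
Back-substitution:
u = (5) / -5 = -1
t = (-6) / -2 = 3
s = (-10 - (-4)*(3) - (2)*(-1)) / -4 = -1

(-1, 3, -1)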